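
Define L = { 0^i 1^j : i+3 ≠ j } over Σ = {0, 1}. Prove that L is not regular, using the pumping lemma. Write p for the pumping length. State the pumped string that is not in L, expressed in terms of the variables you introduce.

0^{p+p!} 1^{p+p!+3}

Suppose for contradiction that L is regular, and let p be the pumping length.
Choose w = 0^p 1^{p+p!+3}. Since p ≠ (p+p!+3)-3 = p+p!, w ∈ L; and |w| ≥ p.
By the pumping lemma, w = xyz with |xy| ≤ p and y is nonempty.
The first p characters of w are 0's, so xy (and hence y) consists only of 0's. Write y = 0^k, 1 ≤ k ≤ p.
Since 1 ≤ k ≤ p, k divides p!; set t = 1 + p!/k. Then xy^t z has p + (p!/k)·k = p + p! copies of 0. Now the 0-count is p+p! and (1-count)-3 = (p+p!+3)-3 = p+p!, so i+3 ≠ j fails. So xy^t z = 0^{p+p!} 1^{p+p!+3} ∉ L.
This is a contradiction; hence L is not regular.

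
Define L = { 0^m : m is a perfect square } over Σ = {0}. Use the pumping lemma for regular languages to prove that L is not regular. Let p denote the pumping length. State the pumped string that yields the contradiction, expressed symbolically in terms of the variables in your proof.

0^{p²+k}

Assume L is regular. Let p be the pumping length given by the pumping lemma.
Take w = 0^{p²} ∈ L with |w| = p² ≥ p.
The pumping lemma gives a decomposition w = xyz where |xy| ≤ p and |y| ≥ 1.
Then y = 0^k for some k with 1 ≤ k ≤ p.
Pump with i = 2: xy^2z = 0^{p²+k}. Since 1 ≤ k ≤ p, p² < p²+k ≤ p²+p < (p+1)², so p²+k lies strictly between consecutive squares and is not a perfect square. So xy^2z ∉ L.
This is a contradiction; hence L is not regular.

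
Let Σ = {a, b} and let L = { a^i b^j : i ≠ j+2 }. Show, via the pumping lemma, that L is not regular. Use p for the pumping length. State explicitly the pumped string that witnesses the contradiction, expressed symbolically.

Assume L is regular. Let p be the pumping length given by the pumping lemma.
Choose w = a^p b^{p+p!-2}. Since p ≠ (p+p!-2)+2 = p+p!, w ∈ L; and |w| ≥ p.
The pumping lemma gives a decomposition w = xyz where |xy| ≤ p and |y| ≥ 1.
Because |xy| ≤ p and w begins with p copies of a, we have y = a^k with 1 ≤ k ≤ p.
Since 1 ≤ k ≤ p, k divides p!; set t = 1 + p!/k. Then xy^t z has p + (p!/k)·k = p + p! copies of a. Now the a-count is p+p! and (b-count)+2 = (p+p!-2)+2 = p+p!, so i ≠ j+2 fails. So xy^t z = a^{p+p!} b^{p+p!-2} ∉ L.
This is a contradiction; hence L is not regular.

a^{p+p!} b^{p+p!-2}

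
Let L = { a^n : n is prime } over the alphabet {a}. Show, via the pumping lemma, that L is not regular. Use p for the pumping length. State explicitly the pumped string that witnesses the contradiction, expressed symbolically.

a^{q(1+k)}

Assume L is regular. Let p be the pumping length given by the pumping lemma.
Let q be a prime with q ≥ p+2 (infinitely many primes exist), and take w = a^q ∈ L with |w| = q ≥ p.
Write w = xyz as guaranteed by the lemma, with |xy| ≤ p and y is nonempty.
Then y = a^k for some k with 1 ≤ k ≤ p.
Since 1 ≤ k ≤ p, |xz| = q-k. Pump with i = q+1: |xy^{q+1}z| = (q-k)+(q+1)k = q+qk = q(1+k), which is composite (both factors ≥ 2). So xy^{q+1}z = a^{q(1+k)} ∉ L.
Contradiction. Therefore L is not regular.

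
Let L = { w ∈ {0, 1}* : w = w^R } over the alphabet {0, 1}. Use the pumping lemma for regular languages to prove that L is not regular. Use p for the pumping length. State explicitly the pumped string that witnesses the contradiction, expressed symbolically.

0^{p+k} 1 0^p

Assume L is regular; let p be its pumping constant.
Take w = 0^p 1 0^p, a palindrome of length 2p+1 ≥ p.
Write w = xyz as guaranteed by the lemma, with |xy| ≤ p and y is nonempty.
The first p characters of w are 0's, so xy (and hence y) consists only of 0's. Write y = 0^k, 1 ≤ k ≤ p.
Pump with i = 2: xy^2z = 0^{p+k} 1 0^p. Its reverse is 0^p 1 0^{p+k}, which differs from xy^2z since k ≥ 1. So xy^2z is not a palindrome and xy^2z ∉ L.
This is a contradiction; hence L is not regular.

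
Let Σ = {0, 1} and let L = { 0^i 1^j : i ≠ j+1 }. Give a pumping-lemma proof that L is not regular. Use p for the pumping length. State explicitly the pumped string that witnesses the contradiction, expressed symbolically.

0^{p+p!} 1^{p+p!-1}

Assume L is regular; let p be its pumping constant.
Choose w = 0^p 1^{p+p!-1}. Since p ≠ (p+p!-1)+1 = p+p!, w ∈ L; and |w| ≥ p.
Write w = xyz as guaranteed by the lemma, with |xy| ≤ p and y is nonempty.
Since the first p symbols of w are all 0's and |xy| ≤ p, y lies entirely in the leading 0-block: y = 0^k for some k with 1 ≤ k ≤ p.
Since 1 ≤ k ≤ p, k divides p!; set t = 1 + p!/k. Then xy^t z has p + (p!/k)·k = p + p! copies of 0. Now the 0-count is p+p! and (1-count)+1 = (p+p!-1)+1 = p+p!, so i ≠ j+1 fails. So xy^t z = 0^{p+p!} 1^{p+p!-1} ∉ L.
This is a contradiction; hence L is not regular.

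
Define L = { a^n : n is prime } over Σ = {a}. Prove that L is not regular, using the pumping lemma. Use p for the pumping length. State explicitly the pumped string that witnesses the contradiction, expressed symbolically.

a^{q(1+k)}

Toward a contradiction, assume L is regular with pumping length p.
Let q be a prime with q ≥ p+2 (infinitely many primes exist), and take w = a^q ∈ L with |w| = q ≥ p.
The pumping lemma gives a decomposition w = xyz where |xy| ≤ p and y is nonempty.
Then y = a^k for some k with 1 ≤ k ≤ p.
Since 1 ≤ k ≤ p, |xz| = q-k. Pump with i = q+1: |xy^{q+1}z| = (q-k)+(q+1)k = q+qk = q(1+k), which is composite (both factors ≥ 2). So xy^{q+1}z = a^{q(1+k)} ∉ L.
This contradicts the pumping lemma, so L is not regular.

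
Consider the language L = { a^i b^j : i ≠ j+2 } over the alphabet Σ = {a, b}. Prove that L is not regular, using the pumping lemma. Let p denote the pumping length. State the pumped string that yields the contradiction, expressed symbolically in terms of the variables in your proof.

a^{p+p!} b^{p+p!-2}

Assume L is regular; let p be its pumping constant.
Choose w = a^p b^{p+p!-2}. Since p ≠ (p+p!-2)+2 = p+p!, w ∈ L; and |w| ≥ p.
By the pumping lemma, w = xyz with |xy| ≤ p and |y| > 0.
Since the first p symbols of w are all a's and |xy| ≤ p, y lies entirely in the leading a-block: y = a^k for some k with 1 ≤ k ≤ p.
Since 1 ≤ k ≤ p, k divides p!; set t = 1 + p!/k. Then xy^t z has p + (p!/k)·k = p + p! copies of a. Now the a-count is p+p! and (b-count)+2 = (p+p!-2)+2 = p+p!, so i ≠ j+2 fails. So xy^t z = a^{p+p!} b^{p+p!-2} ∉ L.
This is a contradiction; hence L is not regular.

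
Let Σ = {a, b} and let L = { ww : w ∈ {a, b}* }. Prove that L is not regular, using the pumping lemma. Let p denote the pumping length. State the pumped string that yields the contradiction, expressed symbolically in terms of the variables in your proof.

Assume L is regular. Let p be the pumping length given by the pumping lemma.
Take w = a^p b^p a^p b^p = uu where u = a^pb^p; then w ∈ L and |w| = 4p ≥ p.
By the pumping lemma, w = xyz with |xy| ≤ p and y is nonempty.
The first p characters of w are a's, so xy (and hence y) consists only of a's. Write y = a^k, 1 ≤ k ≤ p.
Pump with i = 2: xy^2z = a^{p+k} b^p a^p b^p, of length 4p+k. Suppose this equals vv. The string starts with a and ends with b, so v does too; thus the boundary between the two copies of v is a b→a transition. There is exactly one such transition, at position 2p+k, so |v| = 2p+k and |vv| = 4p+2k ≠ 4p+k since k ≥ 1. So xy^2z ∉ L.
This contradicts the pumping lemma, so L is not regular.

a^{p+k} b^p a^p b^p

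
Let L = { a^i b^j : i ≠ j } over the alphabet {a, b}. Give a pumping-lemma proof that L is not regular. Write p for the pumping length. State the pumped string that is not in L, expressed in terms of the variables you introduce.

a^{p+p!} b^{p+p!}

Suppose for contradiction that L is regular, and let p be the pumping length.
Choose w = a^p b^{p+p!}. Since p ≠ p+p!, w ∈ L; and |w| ≥ p.
Write w = xyz as guaranteed by the lemma, with |xy| ≤ p and y is nonempty.
Because |xy| ≤ p and w begins with p copies of a, we have y = a^k with 1 ≤ k ≤ p.
Since 1 ≤ k ≤ p, k divides p!; set t = 1 + p!/k. Then xy^t z has p + (p!/k)·k = p + p! copies of a. Now the a-count equals the b-count, so i ≠ j fails. So xy^t z = a^{p+p!} b^{p+p!} ∉ L.
This contradicts the pumping lemma, so L is not regular.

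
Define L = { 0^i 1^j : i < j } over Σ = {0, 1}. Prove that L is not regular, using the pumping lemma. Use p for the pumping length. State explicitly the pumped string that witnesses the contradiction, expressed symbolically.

Suppose for contradiction that L is regular, and let p be the pumping length.
Choose w = 0^p 1^{p+1} ∈ L, with |w| = 2p+1 ≥ p.
The pumping lemma gives a decomposition w = xyz where |xy| ≤ p and |y| ≥ 1.
The first p characters of w are 0's, so xy (and hence y) consists only of 0's. Write y = 0^k, 1 ≤ k ≤ p.
Consider xy^2z = 0^{p+k} 1^{p+1}. Since k ≥ 1, the 0-count p+k is at least p+1, so i < j fails; thus xy^2z ∉ L.
Contradiction. Therefore L is not regular.

0^{p+k} 1^{p+1}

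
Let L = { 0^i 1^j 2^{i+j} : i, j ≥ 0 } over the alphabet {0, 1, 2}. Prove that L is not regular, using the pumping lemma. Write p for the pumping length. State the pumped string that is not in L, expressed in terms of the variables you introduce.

Suppose for contradiction that L is regular, and let p be the pumping length.
Take w = 0^p 1^p 2^{2p} ∈ L (with i=j=p, i+j=2p), |w| = 4p ≥ p.
The pumping lemma gives a decomposition w = xyz where |xy| ≤ p and y is nonempty.
Since the first p symbols of w are all 0's and |xy| ≤ p, y lies entirely in the leading 0-block: y = 0^k for some k with 1 ≤ k ≤ p.
Consider xy^2z = 0^{p+k} 1^p 2^{2p}. Now the 0- and 1-counts sum to 2p+k, but the 2-count is 2p ≠ 2p+k. So xy^2z ∉ L.
This is a contradiction; hence L is not regular.

0^{p+k} 1^p 2^{2p}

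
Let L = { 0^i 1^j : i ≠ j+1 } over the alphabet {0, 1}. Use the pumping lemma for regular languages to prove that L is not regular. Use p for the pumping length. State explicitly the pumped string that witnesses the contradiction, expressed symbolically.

0^{p+p!} 1^{p+p!-1}

Suppose for contradiction that L is regular, and let p be the pumping length.
Choose w = 0^p 1^{p+p!-1}. Since p ≠ (p+p!-1)+1 = p+p!, w ∈ L; and |w| ≥ p.
Write w = xyz as guaranteed by the lemma, with |xy| ≤ p and |y| ≥ 1.
The first p characters of w are 0's, so xy (and hence y) consists only of 0's. Write y = 0^k, 1 ≤ k ≤ p.
Since 1 ≤ k ≤ p, k divides p!; set t = 1 + p!/k. Then xy^t z has p + (p!/k)·k = p + p! copies of 0. Now the 0-count is p+p! and (1-count)+1 = (p+p!-1)+1 = p+p!, so i ≠ j+1 fails. So xy^t z = 0^{p+p!} 1^{p+p!-1} ∉ L.
This contradicts the pumping lemma, so L is not regular.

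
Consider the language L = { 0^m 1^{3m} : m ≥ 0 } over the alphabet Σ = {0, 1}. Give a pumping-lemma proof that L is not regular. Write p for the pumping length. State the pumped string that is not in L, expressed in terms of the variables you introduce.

Toward a contradiction, assume L is regular with pumping length p.
Choose w = 0^p 1^{3p}, which is in L with |w| = 4p ≥ p.
By the pumping lemma, w = xyz with |xy| ≤ p and |y| > 0.
Since the first p symbols of w are all 0's and |xy| ≤ p, y lies entirely in the leading 0-block: y = 0^k for some k with 1 ≤ k ≤ p.
Pump with i = 2: xy^2z = 0^{p+k} 1^{3p}. For this to lie in L we would need 3p = 3(p+k), which forces k = 0. But k ≥ 1, so xy^2z ∉ L.
This contradicts the pumping lemma, so L is not regular.

0^{p+k} 1^{3p}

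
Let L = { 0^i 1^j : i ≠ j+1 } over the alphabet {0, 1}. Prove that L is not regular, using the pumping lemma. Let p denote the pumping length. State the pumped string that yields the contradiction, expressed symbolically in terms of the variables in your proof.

0^{p+p!} 1^{p+p!-1}

Toward a contradiction, assume L is regular with pumping length p.
Choose w = 0^p 1^{p+p!-1}. Since p ≠ (p+p!-1)+1 = p+p!, w ∈ L; and |w| ≥ p.
The pumping lemma gives a decomposition w = xyz where |xy| ≤ p and |y| ≥ 1.
The first p characters of w are 0's, so xy (and hence y) consists only of 0's. Write y = 0^k, 1 ≤ k ≤ p.
Since 1 ≤ k ≤ p, k divides p!; set t = 1 + p!/k. Then xy^t z has p + (p!/k)·k = p + p! copies of 0. Now the 0-count is p+p! and (1-count)+1 = (p+p!-1)+1 = p+p!, so i ≠ j+1 fails. So xy^t z = 0^{p+p!} 1^{p+p!-1} ∉ L.
Contradiction. Therefore L is not regular.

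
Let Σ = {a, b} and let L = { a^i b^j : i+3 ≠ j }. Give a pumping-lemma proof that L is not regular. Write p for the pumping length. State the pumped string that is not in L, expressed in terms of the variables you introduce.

Assume L is regular; let p be its pumping constant.
Choose w = a^p b^{p+p!+3}. Since p ≠ (p+p!+3)-3 = p+p!, w ∈ L; and |w| ≥ p.
By the pumping lemma, w = xyz with |xy| ≤ p and y is nonempty.
Because |xy| ≤ p and w begins with p copies of a, we have y = a^k with 1 ≤ k ≤ p.
Since 1 ≤ k ≤ p, k divides p!; set t = 1 + p!/k. Then xy^t z has p + (p!/k)·k = p + p! copies of a. Now the a-count is p+p! and (b-count)-3 = (p+p!+3)-3 = p+p!, so i+3 ≠ j fails. So xy^t z = a^{p+p!} b^{p+p!+3} ∉ L.
Contradiction. Therefore L is not regular.

a^{p+p!} b^{p+p!+3}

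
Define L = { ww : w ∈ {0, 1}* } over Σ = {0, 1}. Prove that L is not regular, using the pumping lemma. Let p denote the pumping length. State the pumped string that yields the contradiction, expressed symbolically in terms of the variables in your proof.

0^{p+k} 1^p 0^p 1^p

Toward a contradiction, assume L is regular with pumping length p.
Take w = 0^p 1^p 0^p 1^p = uu where u = 0^p1^p; then w ∈ L and |w| = 4p ≥ p.
Write w = xyz as guaranteed by the lemma, with |xy| ≤ p and |y| ≥ 1.
The first p characters of w are 0's, so xy (and hence y) consists only of 0's. Write y = 0^k, 1 ≤ k ≤ p.
Pump with i = 2: xy^2z = 0^{p+k} 1^p 0^p 1^p, of length 4p+k. Suppose this equals vv. The string starts with 0 and ends with 1, so v does too; thus the boundary between the two copies of v is a 1→0 transition. There is exactly one such transition, at position 2p+k, so |v| = 2p+k and |vv| = 4p+2k ≠ 4p+k since k ≥ 1. So xy^2z ∉ L.
This is a contradiction; hence L is not regular.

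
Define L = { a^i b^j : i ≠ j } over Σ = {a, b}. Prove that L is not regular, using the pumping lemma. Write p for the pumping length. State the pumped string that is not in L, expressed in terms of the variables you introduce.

Assume L is regular; let p be its pumping constant.
Choose w = a^p b^{p+p!}. Since p ≠ p+p!, w ∈ L; and |w| ≥ p.
Write w = xyz as guaranteed by the lemma, with |xy| ≤ p and |y| > 0.
Since the first p symbols of w are all a's and |xy| ≤ p, y lies entirely in the leading a-block: y = a^k for some k with 1 ≤ k ≤ p.
Since 1 ≤ k ≤ p, k divides p!; set t = 1 + p!/k. Then xy^t z has p + (p!/k)·k = p + p! copies of a. Now the a-count equals the b-count, so i ≠ j fails. So xy^t z = a^{p+p!} b^{p+p!} ∉ L.
This contradicts the pumping lemma, so L is not regular.

a^{p+p!} b^{p+p!}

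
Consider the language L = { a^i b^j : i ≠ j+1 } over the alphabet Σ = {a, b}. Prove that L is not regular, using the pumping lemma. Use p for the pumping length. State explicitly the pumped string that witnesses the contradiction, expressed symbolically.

a^{p+p!} b^{p+p!-1}

Assume L is regular. Let p be the pumping length given by the pumping lemma.
Choose w = a^p b^{p+p!-1}. Since p ≠ (p+p!-1)+1 = p+p!, w ∈ L; and |w| ≥ p.
Write w = xyz as guaranteed by the lemma, with |xy| ≤ p and |y| > 0.
Because |xy| ≤ p and w begins with p copies of a, we have y = a^k with 1 ≤ k ≤ p.
Since 1 ≤ k ≤ p, k divides p!; set t = 1 + p!/k. Then xy^t z has p + (p!/k)·k = p + p! copies of a. Now the a-count is p+p! and (b-count)+1 = (p+p!-1)+1 = p+p!, so i ≠ j+1 fails. So xy^t z = a^{p+p!} b^{p+p!-1} ∉ L.
Contradiction. Therefore L is not regular.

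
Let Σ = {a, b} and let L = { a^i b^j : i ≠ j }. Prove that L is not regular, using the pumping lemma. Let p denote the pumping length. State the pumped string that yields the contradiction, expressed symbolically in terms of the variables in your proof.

Assume L is regular; let p be its pumping constant.
Choose w = a^p b^{p+p!}. Since p ≠ p+p!, w ∈ L; and |w| ≥ p.
The pumping lemma gives a decomposition w = xyz where |xy| ≤ p and |y| > 0.
The first p characters of w are a's, so xy (and hence y) consists only of a's. Write y = a^k, 1 ≤ k ≤ p.
Since 1 ≤ k ≤ p, k divides p!; set t = 1 + p!/k. Then xy^t z has p + (p!/k)·k = p + p! copies of a. Now the a-count equals the b-count, so i ≠ j fails. So xy^t z = a^{p+p!} b^{p+p!} ∉ L.
Contradiction. Therefore L is not regular.

a^{p+p!} b^{p+p!}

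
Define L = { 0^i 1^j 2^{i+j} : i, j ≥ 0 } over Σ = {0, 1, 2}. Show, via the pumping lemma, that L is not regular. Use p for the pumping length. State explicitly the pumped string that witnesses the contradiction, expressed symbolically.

Toward a contradiction, assume L is regular with pumping length p.
Take w = 0^p 1^p 2^{2p} ∈ L (with i=j=p, i+j=2p), |w| = 4p ≥ p.
The pumping lemma gives a decomposition w = xyz where |xy| ≤ p and y is nonempty.
Since the first p symbols of w are all 0's and |xy| ≤ p, y lies entirely in the leading 0-block: y = 0^k for some k with 1 ≤ k ≤ p.
Consider xy^2z = 0^{p+k} 1^p 2^{2p}. Now the 0- and 1-counts sum to 2p+k, but the 2-count is 2p ≠ 2p+k. So xy^2z ∉ L.
This is a contradiction; hence L is not regular.

0^{p+k} 1^p 2^{2p}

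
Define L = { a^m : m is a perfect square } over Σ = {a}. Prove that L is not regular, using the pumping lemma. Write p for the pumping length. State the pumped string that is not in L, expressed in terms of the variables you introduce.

a^{p²+k}

Assume L is regular. Let p be the pumping length given by the pumping lemma.
Take w = a^{p²} ∈ L with |w| = p² ≥ p.
The pumping lemma gives a decomposition w = xyz where |xy| ≤ p and y is nonempty.
Then y = a^k for some k with 1 ≤ k ≤ p.
Pump with i = 2: xy^2z = a^{p²+k}. Since 1 ≤ k ≤ p, p² < p²+k ≤ p²+p < (p+1)², so p²+k lies strictly between consecutive squares and is not a perfect square. So xy^2z ∉ L.
This is a contradiction; hence L is not regular.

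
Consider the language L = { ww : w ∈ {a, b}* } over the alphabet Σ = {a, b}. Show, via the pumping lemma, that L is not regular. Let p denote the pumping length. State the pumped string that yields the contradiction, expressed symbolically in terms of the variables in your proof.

Assume L is regular; let p be its pumping constant.
Take w = a^p b^p a^p b^p = uu where u = a^pb^p; then w ∈ L and |w| = 4p ≥ p.
The pumping lemma gives a decomposition w = xyz where |xy| ≤ p and y is nonempty.
Because |xy| ≤ p and w begins with p copies of a, we have y = a^k with 1 ≤ k ≤ p.
Pump with i = 2: xy^2z = a^{p+k} b^p a^p b^p, of length 4p+k. Suppose this equals vv. The string starts with a and ends with b, so v does too; thus the boundary between the two copies of v is a b→a transition. There is exactly one such transition, at position 2p+k, so |v| = 2p+k and |vv| = 4p+2k ≠ 4p+k since k ≥ 1. So xy^2z ∉ L.
Contradiction. Therefore L is not regular.

a^{p+k} b^p a^p b^p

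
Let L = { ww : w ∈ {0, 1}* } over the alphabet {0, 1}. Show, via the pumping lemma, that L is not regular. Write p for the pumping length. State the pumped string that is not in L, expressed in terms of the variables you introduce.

Suppose for contradiction that L is regular, and let p be the pumping length.
Take w = 0^p 1^p 0^p 1^p = uu where u = 0^p1^p; then w ∈ L and |w| = 4p ≥ p.
Write w = xyz as guaranteed by the lemma, with |xy| ≤ p and y is nonempty.
Because |xy| ≤ p and w begins with p copies of 0, we have y = 0^k with 1 ≤ k ≤ p.
Pump with i = 2: xy^2z = 0^{p+k} 1^p 0^p 1^p, of length 4p+k. Suppose this equals vv. The string starts with 0 and ends with 1, so v does too; thus the boundary between the two copies of v is a 1→0 transition. There is exactly one such transition, at position 2p+k, so |v| = 2p+k and |vv| = 4p+2k ≠ 4p+k since k ≥ 1. So xy^2z ∉ L.
This is a contradiction; hence L is not regular.

0^{p+k} 1^p 0^p 1^p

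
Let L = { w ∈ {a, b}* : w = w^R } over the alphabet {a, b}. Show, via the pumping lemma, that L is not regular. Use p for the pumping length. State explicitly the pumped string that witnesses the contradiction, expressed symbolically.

a^{p+k} b a^p

Assume L is regular. Let p be the pumping length given by the pumping lemma.
Take w = a^p b a^p, a palindrome of length 2p+1 ≥ p.
The pumping lemma gives a decomposition w = xyz where |xy| ≤ p and |y| > 0.
The first p characters of w are a's, so xy (and hence y) consists only of a's. Write y = a^k, 1 ≤ k ≤ p.
Pump with i = 2: xy^2z = a^{p+k} b a^p. Its reverse is a^p b a^{p+k}, which differs from xy^2z since k ≥ 1. So xy^2z is not a palindrome and xy^2z ∉ L.
This contradicts the pumping lemma, so L is not regular.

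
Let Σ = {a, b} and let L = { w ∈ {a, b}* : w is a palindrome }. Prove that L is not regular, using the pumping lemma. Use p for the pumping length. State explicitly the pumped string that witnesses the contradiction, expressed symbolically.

a^{p+k} b a^p

Toward a contradiction, assume L is regular with pumping length p.
Take w = a^p b a^p, a palindrome of length 2p+1 ≥ p.
Write w = xyz as guaranteed by the lemma, with |xy| ≤ p and |y| > 0.
Because |xy| ≤ p and w begins with p copies of a, we have y = a^k with 1 ≤ k ≤ p.
Pump with i = 2: xy^2z = a^{p+k} b a^p. Its reverse is a^p b a^{p+k}, which differs from xy^2z since k ≥ 1. So xy^2z is not a palindrome and xy^2z ∉ L.
This contradicts the pumping lemma, so L is not regular.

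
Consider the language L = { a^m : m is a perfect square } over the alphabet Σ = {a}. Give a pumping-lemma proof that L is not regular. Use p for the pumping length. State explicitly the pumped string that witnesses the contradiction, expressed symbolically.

a^{p²+k}

Assume L is regular. Let p be the pumping length given by the pumping lemma.
Take w = a^{p²} ∈ L with |w| = p² ≥ p.
By the pumping lemma, w = xyz with |xy| ≤ p and |y| ≥ 1.
Then y = a^k for some k with 1 ≤ k ≤ p.
Pump with i = 2: xy^2z = a^{p²+k}. Since 1 ≤ k ≤ p, p² < p²+k ≤ p²+p < (p+1)², so p²+k lies strictly between consecutive squares and is not a perfect square. So xy^2z ∉ L.
This contradicts the pumping lemma, so L is not regular.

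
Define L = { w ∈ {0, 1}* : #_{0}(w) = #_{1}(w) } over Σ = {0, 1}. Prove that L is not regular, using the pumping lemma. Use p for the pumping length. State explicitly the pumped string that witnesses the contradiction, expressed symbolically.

Suppose for contradiction that L is regular, and let p be the pumping length.
Choose w = 0^p 1^p ∈ L with |w| = 2p ≥ p.
Write w = xyz as guaranteed by the lemma, with |xy| ≤ p and |y| > 0.
Because |xy| ≤ p and w begins with p copies of 0, we have y = 0^k with 1 ≤ k ≤ p.
Pump with i = 2: xy^2z = 0^{p+k} 1^p has p+k occurrences of 0 but only p of 1. Since k ≥ 1 the counts differ, so xy^2z ∉ L.
Contradiction. Therefore L is not regular.

0^{p+k} 1^p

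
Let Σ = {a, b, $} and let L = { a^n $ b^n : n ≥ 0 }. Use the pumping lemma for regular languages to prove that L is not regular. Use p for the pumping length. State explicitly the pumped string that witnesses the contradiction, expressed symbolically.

a^{p+k} $ b^p

Suppose for contradiction that L is regular, and let p be the pumping length.
Take w = a^p $ b^p ∈ L with |w| = 2p+1 ≥ p.
Write w = xyz as guaranteed by the lemma, with |xy| ≤ p and |y| ≥ 1.
Since the first p symbols of w are all a's and |xy| ≤ p, y lies entirely in the leading a-block: y = a^k for some k with 1 ≤ k ≤ p.
Pump with i = 2: xy^2z = a^{p+k} $ b^p, which would require p+k = p. But k ≥ 1, so xy^2z ∉ L.
This is a contradiction; hence L is not regular.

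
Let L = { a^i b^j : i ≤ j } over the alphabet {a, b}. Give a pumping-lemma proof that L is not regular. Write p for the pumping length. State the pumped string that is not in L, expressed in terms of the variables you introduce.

a^{p+k} b^p

Assume L is regular; let p be its pumping constant.
Choose w = a^p b^p ∈ L, with |w| = 2p ≥ p.
Write w = xyz as guaranteed by the lemma, with |xy| ≤ p and |y| ≥ 1.
The first p characters of w are a's, so xy (and hence y) consists only of a's. Write y = a^k, 1 ≤ k ≤ p.
Consider xy^2z = a^{p+k} b^p. Since k ≥ 1, the a-count p+k exceeds the b-count p, so i ≤ j fails; thus xy^2z ∉ L.
This is a contradiction; hence L is not regular.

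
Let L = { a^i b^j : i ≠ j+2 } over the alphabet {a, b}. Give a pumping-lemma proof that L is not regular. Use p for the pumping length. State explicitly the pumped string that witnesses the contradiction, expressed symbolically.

a^{p+p!} b^{p+p!-2}

Assume L is regular; let p be its pumping constant.
Choose w = a^p b^{p+p!-2}. Since p ≠ (p+p!-2)+2 = p+p!, w ∈ L; and |w| ≥ p.
The pumping lemma gives a decomposition w = xyz where |xy| ≤ p and |y| ≥ 1.
Because |xy| ≤ p and w begins with p copies of a, we have y = a^k with 1 ≤ k ≤ p.
Since 1 ≤ k ≤ p, k divides p!; set t = 1 + p!/k. Then xy^t z has p + (p!/k)·k = p + p! copies of a. Now the a-count is p+p! and (b-count)+2 = (p+p!-2)+2 = p+p!, so i ≠ j+2 fails. So xy^t z = a^{p+p!} b^{p+p!-2} ∉ L.
This contradicts the pumping lemma, so L is not regular.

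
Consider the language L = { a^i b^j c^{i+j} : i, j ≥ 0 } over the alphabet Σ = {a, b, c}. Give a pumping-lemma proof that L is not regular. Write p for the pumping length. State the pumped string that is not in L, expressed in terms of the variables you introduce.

a^{p+k} b^p c^{2p}

Suppose for contradiction that L is regular, and let p be the pumping length.
Take w = a^p b^p c^{2p} ∈ L (with i=j=p, i+j=2p), |w| = 4p ≥ p.
The pumping lemma gives a decomposition w = xyz where |xy| ≤ p and |y| > 0.
The first p characters of w are a's, so xy (and hence y) consists only of a's. Write y = a^k, 1 ≤ k ≤ p.
Consider xy^2z = a^{p+k} b^p c^{2p}. Now the a- and b-counts sum to 2p+k, but the c-count is 2p ≠ 2p+k. So xy^2z ∉ L.
This is a contradiction; hence L is not regular.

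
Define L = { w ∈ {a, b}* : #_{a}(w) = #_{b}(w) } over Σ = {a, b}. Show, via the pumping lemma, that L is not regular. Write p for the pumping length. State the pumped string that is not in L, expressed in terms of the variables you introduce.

Assume L is regular; let p be its pumping constant.
Choose w = a^p b^p ∈ L with |w| = 2p ≥ p.
The pumping lemma gives a decomposition w = xyz where |xy| ≤ p and y is nonempty.
The first p characters of w are a's, so xy (and hence y) consists only of a's. Write y = a^k, 1 ≤ k ≤ p.
Pump with i = 2: xy^2z = a^{p+k} b^p has p+k occurrences of a but only p of b. Since k ≥ 1 the counts differ, so xy^2z ∉ L.
This contradicts the pumping lemma, so L is not regular.

a^{p+k} b^p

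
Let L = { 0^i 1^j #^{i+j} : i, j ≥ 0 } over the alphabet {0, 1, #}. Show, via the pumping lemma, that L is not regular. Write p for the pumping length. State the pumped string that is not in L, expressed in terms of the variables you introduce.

Toward a contradiction, assume L is regular with pumping length p.
Take w = 0^p 1^p #^{2p} ∈ L (with i=j=p, i+j=2p), |w| = 4p ≥ p.
By the pumping lemma, w = xyz with |xy| ≤ p and |y| ≥ 1.
Since the first p symbols of w are all 0's and |xy| ≤ p, y lies entirely in the leading 0-block: y = 0^k for some k with 1 ≤ k ≤ p.
Consider xy^2z = 0^{p+k} 1^p #^{2p}. Now the 0- and 1-counts sum to 2p+k, but the #-count is 2p ≠ 2p+k. So xy^2z ∉ L.
Contradiction. Therefore L is not regular.

0^{p+k} 1^p #^{2p}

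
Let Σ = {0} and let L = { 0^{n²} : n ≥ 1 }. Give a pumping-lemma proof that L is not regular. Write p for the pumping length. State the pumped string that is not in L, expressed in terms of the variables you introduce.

0^{p²+k}

Suppose for contradiction that L is regular, and let p be the pumping length.
Take w = 0^{p²} ∈ L with |w| = p² ≥ p.
The pumping lemma gives a decomposition w = xyz where |xy| ≤ p and |y| ≥ 1.
Then y = 0^k for some k with 1 ≤ k ≤ p.
Pump with i = 2: xy^2z = 0^{p²+k}. Since 1 ≤ k ≤ p, p² < p²+k ≤ p²+p < (p+1)², so p²+k lies strictly between consecutive squares and is not a perfect square. So xy^2z ∉ L.
This is a contradiction; hence L is not regular.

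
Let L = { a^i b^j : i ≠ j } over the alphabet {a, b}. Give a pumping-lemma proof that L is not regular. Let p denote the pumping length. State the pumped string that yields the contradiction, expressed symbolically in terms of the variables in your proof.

a^{p+p!} b^{p+p!}

Suppose for contradiction that L is regular, and let p be the pumping length.
Choose w = a^p b^{p+p!}. Since p ≠ p+p!, w ∈ L; and |w| ≥ p.
By the pumping lemma, w = xyz with |xy| ≤ p and |y| > 0.
Since the first p symbols of w are all a's and |xy| ≤ p, y lies entirely in the leading a-block: y = a^k for some k with 1 ≤ k ≤ p.
Since 1 ≤ k ≤ p, k divides p!; set t = 1 + p!/k. Then xy^t z has p + (p!/k)·k = p + p! copies of a. Now the a-count equals the b-count, so i ≠ j fails. So xy^t z = a^{p+p!} b^{p+p!} ∉ L.
This is a contradiction; hence L is not regular.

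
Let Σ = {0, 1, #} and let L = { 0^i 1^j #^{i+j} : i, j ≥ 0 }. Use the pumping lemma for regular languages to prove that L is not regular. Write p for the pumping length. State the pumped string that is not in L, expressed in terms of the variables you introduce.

0^{p+k} 1^p #^{2p}

Assume L is regular. Let p be the pumping length given by the pumping lemma.
Take w = 0^p 1^p #^{2p} ∈ L (with i=j=p, i+j=2p), |w| = 4p ≥ p.
The pumping lemma gives a decomposition w = xyz where |xy| ≤ p and |y| ≥ 1.
Since the first p symbols of w are all 0's and |xy| ≤ p, y lies entirely in the leading 0-block: y = 0^k for some k with 1 ≤ k ≤ p.
Consider xy^2z = 0^{p+k} 1^p #^{2p}. Now the 0- and 1-counts sum to 2p+k, but the #-count is 2p ≠ 2p+k. So xy^2z ∉ L.
Contradiction. Therefore L is not regular.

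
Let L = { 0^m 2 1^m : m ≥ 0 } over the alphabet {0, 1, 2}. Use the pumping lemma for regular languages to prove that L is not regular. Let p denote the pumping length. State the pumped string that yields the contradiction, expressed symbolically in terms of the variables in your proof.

Toward a contradiction, assume L is regular with pumping length p.
Take w = 0^p 2 1^p ∈ L with |w| = 2p+1 ≥ p.
Write w = xyz as guaranteed by the lemma, with |xy| ≤ p and |y| ≥ 1.
The first p characters of w are 0's, so xy (and hence y) consists only of 0's. Write y = 0^k, 1 ≤ k ≤ p.
Pump with i = 2: xy^2z = 0^{p+k} 2 1^p, which would require p+k = p. But k ≥ 1, so xy^2z ∉ L.
This contradicts the pumping lemma, so L is not regular.

0^{p+k} 2 1^p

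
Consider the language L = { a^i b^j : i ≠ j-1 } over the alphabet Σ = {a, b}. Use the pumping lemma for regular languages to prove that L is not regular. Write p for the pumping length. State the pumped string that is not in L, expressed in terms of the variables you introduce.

Suppose for contradiction that L is regular, and let p be the pumping length.
Choose w = a^p b^{p+p!+1}. Since p ≠ (p+p!+1)-1 = p+p!, w ∈ L; and |w| ≥ p.
Write w = xyz as guaranteed by the lemma, with |xy| ≤ p and |y| > 0.
Since the first p symbols of w are all a's and |xy| ≤ p, y lies entirely in the leading a-block: y = a^k for some k with 1 ≤ k ≤ p.
Since 1 ≤ k ≤ p, k divides p!; set t = 1 + p!/k. Then xy^t z has p + (p!/k)·k = p + p! copies of a. Now the a-count is p+p! and (b-count)-1 = (p+p!+1)-1 = p+p!, so i ≠ j-1 fails. So xy^t z = a^{p+p!} b^{p+p!+1} ∉ L.
This contradicts the pumping lemma, so L is not regular.

a^{p+p!} b^{p+p!+1}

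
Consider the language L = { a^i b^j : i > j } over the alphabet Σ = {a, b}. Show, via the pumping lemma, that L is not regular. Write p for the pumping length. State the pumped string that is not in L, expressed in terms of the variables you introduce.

Assume L is regular. Let p be the pumping length given by the pumping lemma.
Choose w = a^{p+1} b^p ∈ L, with |w| = 2p+1 ≥ p.
The pumping lemma gives a decomposition w = xyz where |xy| ≤ p and |y| ≥ 1.
Since the first p symbols of w are all a's and |xy| ≤ p, y lies entirely in the leading a-block: y = a^k for some k with 1 ≤ k ≤ p.
Consider xy^0z = xz = a^{p+1-k} b^p. Since k ≥ 1, the a-count p+1-k is at most p, so i > j fails; thus xz ∉ L.
This contradicts the pumping lemma, so L is not regular.

a^{p+1-k} b^p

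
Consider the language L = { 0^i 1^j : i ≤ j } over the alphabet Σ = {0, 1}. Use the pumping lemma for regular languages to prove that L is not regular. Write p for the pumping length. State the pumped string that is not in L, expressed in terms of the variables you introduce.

0^{p+k} 1^p

Suppose for contradiction that L is regular, and let p be the pumping length.
Choose w = 0^p 1^p ∈ L, with |w| = 2p ≥ p.
By the pumping lemma, w = xyz with |xy| ≤ p and |y| ≥ 1.
Because |xy| ≤ p and w begins with p copies of 0, we have y = 0^k with 1 ≤ k ≤ p.
Consider xy^2z = 0^{p+k} 1^p. Since k ≥ 1, the 0-count p+k exceeds the 1-count p, so i ≤ j fails; thus xy^2z ∉ L.
This is a contradiction; hence L is not regular.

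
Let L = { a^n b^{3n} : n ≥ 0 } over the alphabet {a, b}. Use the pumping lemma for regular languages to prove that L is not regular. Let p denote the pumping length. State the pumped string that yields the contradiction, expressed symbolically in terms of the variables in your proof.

a^{p+k} b^{3p}

Assume L is regular. Let p be the pumping length given by the pumping lemma.
Take w = a^p b^{3p}. Then w ∈ L and |w| = 4p ≥ p.
Write w = xyz as guaranteed by the lemma, with |xy| ≤ p and |y| ≥ 1.
Since the first p symbols of w are all a's and |xy| ≤ p, y lies entirely in the leading a-block: y = a^k for some k with 1 ≤ k ≤ p.
Pump with i = 2: xy^2z = a^{p+k} b^{3p}. For this to lie in L we would need 3p = 3(p+k), which forces k = 0. But k ≥ 1, so xy^2z ∉ L.
This is a contradiction; hence L is not regular.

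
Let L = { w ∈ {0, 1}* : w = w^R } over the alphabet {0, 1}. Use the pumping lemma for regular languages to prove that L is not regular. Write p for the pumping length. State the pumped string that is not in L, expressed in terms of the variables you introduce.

Suppose for contradiction that L is regular, and let p be the pumping length.
Take w = 0^p 1 0^p, a palindrome of length 2p+1 ≥ p.
Write w = xyz as guaranteed by the lemma, with |xy| ≤ p and |y| ≥ 1.
The first p characters of w are 0's, so xy (and hence y) consists only of 0's. Write y = 0^k, 1 ≤ k ≤ p.
Pump with i = 2: xy^2z = 0^{p+k} 1 0^p. Its reverse is 0^p 1 0^{p+k}, which differs from xy^2z since k ≥ 1. So xy^2z is not a palindrome and xy^2z ∉ L.
Contradiction. Therefore L is not regular.

0^{p+k} 1 0^p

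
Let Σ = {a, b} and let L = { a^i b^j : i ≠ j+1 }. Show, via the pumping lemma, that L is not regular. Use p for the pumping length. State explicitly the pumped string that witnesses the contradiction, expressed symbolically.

a^{p+p!} b^{p+p!-1}

Suppose for contradiction that L is regular, and let p be the pumping length.
Choose w = a^p b^{p+p!-1}. Since p ≠ (p+p!-1)+1 = p+p!, w ∈ L; and |w| ≥ p.
Write w = xyz as guaranteed by the lemma, with |xy| ≤ p and |y| > 0.
Since the first p symbols of w are all a's and |xy| ≤ p, y lies entirely in the leading a-block: y = a^k for some k with 1 ≤ k ≤ p.
Since 1 ≤ k ≤ p, k divides p!; set t = 1 + p!/k. Then xy^t z has p + (p!/k)·k = p + p! copies of a. Now the a-count is p+p! and (b-count)+1 = (p+p!-1)+1 = p+p!, so i ≠ j+1 fails. So xy^t z = a^{p+p!} b^{p+p!-1} ∉ L.
Contradiction. Therefore L is not regular.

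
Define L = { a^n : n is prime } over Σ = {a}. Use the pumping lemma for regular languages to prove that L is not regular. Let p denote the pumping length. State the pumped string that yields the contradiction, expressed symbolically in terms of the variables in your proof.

a^{q(1+k)}

Suppose for contradiction that L is regular, and let p be the pumping length.
Let q be a prime with q ≥ p+2 (infinitely many primes exist), and take w = a^q ∈ L with |w| = q ≥ p.
The pumping lemma gives a decomposition w = xyz where |xy| ≤ p and y is nonempty.
Then y = a^k for some k with 1 ≤ k ≤ p.
Since 1 ≤ k ≤ p, |xz| = q-k. Pump with i = q+1: |xy^{q+1}z| = (q-k)+(q+1)k = q+qk = q(1+k), which is composite (both factors ≥ 2). So xy^{q+1}z = a^{q(1+k)} ∉ L.
This is a contradiction; hence L is not regular.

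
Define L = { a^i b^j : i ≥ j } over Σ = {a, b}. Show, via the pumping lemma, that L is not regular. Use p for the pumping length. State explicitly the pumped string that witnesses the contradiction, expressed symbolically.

a^{p-k} b^p

Suppose for contradiction that L is regular, and let p be the pumping length.
Choose w = a^p b^p ∈ L, with |w| = 2p ≥ p.
Write w = xyz as guaranteed by the lemma, with |xy| ≤ p and |y| ≥ 1.
Because |xy| ≤ p and w begins with p copies of a, we have y = a^k with 1 ≤ k ≤ p.
Consider xy^0z = xz = a^{p-k} b^p. Since k ≥ 1, the a-count p-k is less than p, so i ≥ j fails; thus xz ∉ L.
Contradiction. Therefore L is not regular.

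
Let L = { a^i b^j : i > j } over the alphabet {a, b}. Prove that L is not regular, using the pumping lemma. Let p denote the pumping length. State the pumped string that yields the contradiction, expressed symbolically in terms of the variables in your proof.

Assume L is regular; let p be its pumping constant.
Choose w = a^{p+1} b^p ∈ L, with |w| = 2p+1 ≥ p.
By the pumping lemma, w = xyz with |xy| ≤ p and |y| > 0.
Since the first p symbols of w are all a's and |xy| ≤ p, y lies entirely in the leading a-block: y = a^k for some k with 1 ≤ k ≤ p.
Consider xy^0z = xz = a^{p+1-k} b^p. Since k ≥ 1, the a-count p+1-k is at most p, so i > j fails; thus xz ∉ L.
This contradicts the pumping lemma, so L is not regular.

a^{p+1-k} b^p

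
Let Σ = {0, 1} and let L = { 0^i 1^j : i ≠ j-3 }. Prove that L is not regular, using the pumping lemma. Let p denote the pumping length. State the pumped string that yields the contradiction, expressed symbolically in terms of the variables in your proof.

Assume L is regular; let p be its pumping constant.
Choose w = 0^p 1^{p+p!+3}. Since p ≠ (p+p!+3)-3 = p+p!, w ∈ L; and |w| ≥ p.
Write w = xyz as guaranteed by the lemma, with |xy| ≤ p and |y| > 0.
The first p characters of w are 0's, so xy (and hence y) consists only of 0's. Write y = 0^k, 1 ≤ k ≤ p.
Since 1 ≤ k ≤ p, k divides p!; set t = 1 + p!/k. Then xy^t z has p + (p!/k)·k = p + p! copies of 0. Now the 0-count is p+p! and (1-count)-3 = (p+p!+3)-3 = p+p!, so i ≠ j-3 fails. So xy^t z = 0^{p+p!} 1^{p+p!+3} ∉ L.
This contradicts the pumping lemma, so L is not regular.

0^{p+p!} 1^{p+p!+3}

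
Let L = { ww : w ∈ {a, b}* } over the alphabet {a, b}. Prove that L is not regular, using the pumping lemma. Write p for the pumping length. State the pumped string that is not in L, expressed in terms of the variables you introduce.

Assume L is regular; let p be its pumping constant.
Take w = a^p b^p a^p b^p = uu where u = a^pb^p; then w ∈ L and |w| = 4p ≥ p.
By the pumping lemma, w = xyz with |xy| ≤ p and |y| ≥ 1.
Because |xy| ≤ p and w begins with p copies of a, we have y = a^k with 1 ≤ k ≤ p.
Pump with i = 2: xy^2z = a^{p+k} b^p a^p b^p, of length 4p+k. Suppose this equals vv. The string starts with a and ends with b, so v does too; thus the boundary between the two copies of v is a b→a transition. There is exactly one such transition, at position 2p+k, so |v| = 2p+k and |vv| = 4p+2k ≠ 4p+k since k ≥ 1. So xy^2z ∉ L.
Contradiction. Therefore L is not regular.

a^{p+k} b^p a^p b^p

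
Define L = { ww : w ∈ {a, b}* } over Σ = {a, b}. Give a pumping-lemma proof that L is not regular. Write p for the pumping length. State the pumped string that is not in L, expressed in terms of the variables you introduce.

a^{p+k} b^p a^p b^p

Assume L is regular; let p be its pumping constant.
Take w = a^p b^p a^p b^p = uu where u = a^pb^p; then w ∈ L and |w| = 4p ≥ p.
The pumping lemma gives a decomposition w = xyz where |xy| ≤ p and y is nonempty.
Since the first p symbols of w are all a's and |xy| ≤ p, y lies entirely in the leading a-block: y = a^k for some k with 1 ≤ k ≤ p.
Pump with i = 2: xy^2z = a^{p+k} b^p a^p b^p, of length 4p+k. Suppose this equals vv. The string starts with a and ends with b, so v does too; thus the boundary between the two copies of v is a b→a transition. There is exactly one such transition, at position 2p+k, so |v| = 2p+k and |vv| = 4p+2k ≠ 4p+k since k ≥ 1. So xy^2z ∉ L.
Contradiction. Therefore L is not regular.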